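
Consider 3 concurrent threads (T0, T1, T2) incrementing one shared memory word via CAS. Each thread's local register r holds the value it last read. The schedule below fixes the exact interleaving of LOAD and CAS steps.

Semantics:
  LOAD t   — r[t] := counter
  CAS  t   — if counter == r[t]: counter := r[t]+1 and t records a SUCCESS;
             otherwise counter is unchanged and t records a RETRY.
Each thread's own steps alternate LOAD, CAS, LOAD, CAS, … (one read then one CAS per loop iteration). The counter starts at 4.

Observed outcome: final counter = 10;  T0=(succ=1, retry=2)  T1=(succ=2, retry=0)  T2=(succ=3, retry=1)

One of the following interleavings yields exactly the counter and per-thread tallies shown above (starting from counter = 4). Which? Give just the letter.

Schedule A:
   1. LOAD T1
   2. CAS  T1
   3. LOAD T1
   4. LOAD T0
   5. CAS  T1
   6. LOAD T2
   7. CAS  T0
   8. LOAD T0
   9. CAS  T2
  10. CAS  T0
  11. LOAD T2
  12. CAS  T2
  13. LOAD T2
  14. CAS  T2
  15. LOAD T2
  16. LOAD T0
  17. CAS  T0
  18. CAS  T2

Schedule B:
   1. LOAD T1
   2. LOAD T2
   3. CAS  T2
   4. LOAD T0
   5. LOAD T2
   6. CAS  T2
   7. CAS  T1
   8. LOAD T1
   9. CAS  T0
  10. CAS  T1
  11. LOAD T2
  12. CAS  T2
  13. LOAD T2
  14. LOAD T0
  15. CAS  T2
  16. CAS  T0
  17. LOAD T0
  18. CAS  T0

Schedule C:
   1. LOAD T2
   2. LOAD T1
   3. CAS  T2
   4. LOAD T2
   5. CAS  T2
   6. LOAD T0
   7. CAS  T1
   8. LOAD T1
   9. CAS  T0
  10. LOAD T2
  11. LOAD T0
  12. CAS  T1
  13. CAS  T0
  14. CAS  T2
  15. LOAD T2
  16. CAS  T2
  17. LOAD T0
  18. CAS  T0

Simulating candidate A:
   1) LOAD T1:  M=4  r_T1=4
   2) CAS  T1:  M=5  r_T1=4 ✓
   3) LOAD T1:  M=5  r_T1=5
   4) LOAD T0:  M=5  r_T0=5
   5) CAS  T1:  M=6  r_T1=5 ✓
   6) LOAD T2:  M=6  r_T2=6
   7) CAS  T0:  M=6  r_T0=5 ✗
   8) LOAD T0:  M=6  r_T0=6
   9) CAS  T2:  M=7  r_T2=6 ✓
  10) CAS  T0:  M=7  r_T0=6 ✗
  11) LOAD T2:  M=7  r_T2=7
  12) CAS  T2:  M=8  r_T2=7 ✓
  13) LOAD T2:  M=8  r_T2=8
  14) CAS  T2:  M=9  r_T2=8 ✓
  15) LOAD T2:  M=9  r_T2=9
  16) LOAD T0:  M=9  r_T0=9
  17) CAS  T0:  M=10  r_T0=9 ✓
  18) CAS  T2:  M=10  r_T2=9 ✗

A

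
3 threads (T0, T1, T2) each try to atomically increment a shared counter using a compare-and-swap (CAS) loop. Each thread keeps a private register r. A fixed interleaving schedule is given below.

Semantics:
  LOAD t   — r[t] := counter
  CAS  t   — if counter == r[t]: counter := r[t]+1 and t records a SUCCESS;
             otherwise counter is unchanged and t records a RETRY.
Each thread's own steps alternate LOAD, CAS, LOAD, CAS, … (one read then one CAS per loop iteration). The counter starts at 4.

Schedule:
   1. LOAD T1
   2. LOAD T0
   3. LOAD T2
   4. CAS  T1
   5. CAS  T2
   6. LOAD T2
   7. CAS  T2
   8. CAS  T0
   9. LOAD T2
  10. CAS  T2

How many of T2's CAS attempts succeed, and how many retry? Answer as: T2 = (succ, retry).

T1 LOAD — after: cnt=4, r=4 — load
T0 LOAD — after: cnt=4, r=4 — load
T2 LOAD — after: cnt=4, r=4 — load
T1 CAS — after: cnt=5, r=4 — ok
T2 CAS — after: cnt=5, r=4 — retry
T2 LOAD — after: cnt=5, r=5 — load
T2 CAS — after: cnt=6, r=5 — ok
T0 CAS — after: cnt=6, r=4 — retry
T2 LOAD — after: cnt=6, r=6 — load
T2 CAS — after: cnt=7, r=6 — ok

T2 = (2, 1)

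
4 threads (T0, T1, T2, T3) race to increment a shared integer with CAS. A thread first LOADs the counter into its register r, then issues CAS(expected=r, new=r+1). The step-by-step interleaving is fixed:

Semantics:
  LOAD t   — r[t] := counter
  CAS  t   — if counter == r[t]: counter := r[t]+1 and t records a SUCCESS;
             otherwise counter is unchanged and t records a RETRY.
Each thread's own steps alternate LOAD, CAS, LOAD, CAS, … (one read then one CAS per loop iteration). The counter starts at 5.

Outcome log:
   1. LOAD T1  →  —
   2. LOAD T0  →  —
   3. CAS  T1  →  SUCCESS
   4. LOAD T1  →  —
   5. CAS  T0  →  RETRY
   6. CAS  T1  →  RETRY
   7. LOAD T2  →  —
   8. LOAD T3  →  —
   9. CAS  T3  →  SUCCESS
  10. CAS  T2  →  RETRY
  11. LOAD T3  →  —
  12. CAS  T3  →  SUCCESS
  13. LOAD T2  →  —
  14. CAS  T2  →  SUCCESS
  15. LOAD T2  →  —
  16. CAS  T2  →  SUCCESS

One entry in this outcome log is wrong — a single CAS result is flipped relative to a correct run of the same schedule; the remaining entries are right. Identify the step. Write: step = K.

step = 6

Reference trace:
T1 LOAD — after: cnt=5, r=5 — load
T0 LOAD — after: cnt=5, r=5 — load
T1 CAS — after: cnt=6, r=5 — ok
T1 LOAD — after: cnt=6, r=6 — load
T0 CAS — after: cnt=6, r=5 — retry
T1 CAS — after: cnt=7, r=6 — ok
T2 LOAD — after: cnt=7, r=7 — load
T3 LOAD — after: cnt=7, r=7 — load
T3 CAS — after: cnt=8, r=7 — ok
T2 CAS — after: cnt=8, r=7 — retry
T3 LOAD — after: cnt=8, r=8 — load
T3 CAS — after: cnt=9, r=8 — ok
T2 LOAD — after: cnt=9, r=9 — load
T2 CAS — after: cnt=10, r=9 — ok
T2 LOAD — after: cnt=10, r=10 — load
T2 CAS — after: cnt=11, r=10 — ok
Mismatch at 6.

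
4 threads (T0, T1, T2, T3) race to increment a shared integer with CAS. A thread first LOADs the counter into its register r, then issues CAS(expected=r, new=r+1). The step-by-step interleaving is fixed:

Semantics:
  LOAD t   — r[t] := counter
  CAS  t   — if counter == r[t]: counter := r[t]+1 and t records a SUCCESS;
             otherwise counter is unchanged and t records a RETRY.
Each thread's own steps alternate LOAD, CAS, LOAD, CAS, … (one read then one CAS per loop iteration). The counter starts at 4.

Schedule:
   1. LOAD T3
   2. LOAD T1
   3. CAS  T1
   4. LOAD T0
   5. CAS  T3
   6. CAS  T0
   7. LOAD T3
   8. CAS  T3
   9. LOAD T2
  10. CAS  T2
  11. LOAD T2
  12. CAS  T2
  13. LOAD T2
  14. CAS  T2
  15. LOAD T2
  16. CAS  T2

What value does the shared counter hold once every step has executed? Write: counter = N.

counter = 11

   1) LOAD T3:  M=4  r_T3=4
   2) LOAD T1:  M=4  r_T1=4
   3) CAS  T1:  M=5  r_T1=4 ✓
   4) LOAD T0:  M=5  r_T0=5
   5) CAS  T3:  M=5  r_T3=4 ✗
   6) CAS  T0:  M=6  r_T0=5 ✓
   7) LOAD T3:  M=6  r_T3=6
   8) CAS  T3:  M=7  r_T3=6 ✓
   9) LOAD T2:  M=7  r_T2=7
  10) CAS  T2:  M=8  r_T2=7 ✓
  11) LOAD T2:  M=8  r_T2=8
  12) CAS  T2:  M=9  r_T2=8 ✓
  13) LOAD T2:  M=9  r_T2=9
  14) CAS  T2:  M=10  r_T2=9 ✓
  15) LOAD T2:  M=10  r_T2=10
  16) CAS  T2:  M=11  r_T2=10 ✓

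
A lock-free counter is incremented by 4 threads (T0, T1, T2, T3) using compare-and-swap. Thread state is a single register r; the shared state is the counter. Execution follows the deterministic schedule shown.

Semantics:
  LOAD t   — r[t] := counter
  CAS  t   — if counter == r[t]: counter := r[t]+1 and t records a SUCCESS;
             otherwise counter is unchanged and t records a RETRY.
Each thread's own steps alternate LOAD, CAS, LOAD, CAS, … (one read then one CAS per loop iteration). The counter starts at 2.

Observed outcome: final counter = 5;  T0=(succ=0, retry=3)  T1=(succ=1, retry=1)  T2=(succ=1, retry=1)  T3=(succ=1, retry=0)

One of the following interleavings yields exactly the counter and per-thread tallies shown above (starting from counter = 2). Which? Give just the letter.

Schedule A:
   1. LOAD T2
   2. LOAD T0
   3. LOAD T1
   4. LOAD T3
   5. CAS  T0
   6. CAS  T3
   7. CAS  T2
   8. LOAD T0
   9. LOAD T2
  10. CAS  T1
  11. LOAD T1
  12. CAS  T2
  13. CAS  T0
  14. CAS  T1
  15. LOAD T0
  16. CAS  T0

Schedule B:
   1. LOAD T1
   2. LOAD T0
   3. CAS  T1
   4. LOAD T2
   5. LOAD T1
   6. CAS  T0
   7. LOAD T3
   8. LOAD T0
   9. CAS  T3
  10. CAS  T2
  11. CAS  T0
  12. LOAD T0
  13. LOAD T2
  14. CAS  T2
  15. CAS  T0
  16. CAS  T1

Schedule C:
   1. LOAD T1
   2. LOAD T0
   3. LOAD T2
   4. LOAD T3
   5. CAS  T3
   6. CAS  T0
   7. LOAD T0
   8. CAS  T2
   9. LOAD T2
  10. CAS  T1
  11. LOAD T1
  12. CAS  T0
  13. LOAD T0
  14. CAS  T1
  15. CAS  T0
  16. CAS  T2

Run B:
1. LOAD T1 → mem=2 r[T1]=2 [LOAD]
2. LOAD T0 → mem=2 r[T0]=2 [LOAD]
3. CAS T1 → mem=3 r[T1]=2 [OK]
4. LOAD T2 → mem=3 r[T2]=3 [LOAD]
5. LOAD T1 → mem=3 r[T1]=3 [LOAD]
6. CAS T0 → mem=3 r[T0]=2 [RETRY]
7. LOAD T3 → mem=3 r[T3]=3 [LOAD]
8. LOAD T0 → mem=3 r[T0]=3 [LOAD]
9. CAS T3 → mem=4 r[T3]=3 [OK]
10. CAS T2 → mem=4 r[T2]=3 [RETRY]
11. CAS T0 → mem=4 r[T0]=3 [RETRY]
12. LOAD T0 → mem=4 r[T0]=4 [LOAD]
13. LOAD T2 → mem=4 r[T2]=4 [LOAD]
14. CAS T2 → mem=5 r[T2]=4 [OK]
15. CAS T0 → mem=5 r[T0]=4 [RETRY]
16. CAS T1 → mem=5 r[T1]=3 [RETRY]

B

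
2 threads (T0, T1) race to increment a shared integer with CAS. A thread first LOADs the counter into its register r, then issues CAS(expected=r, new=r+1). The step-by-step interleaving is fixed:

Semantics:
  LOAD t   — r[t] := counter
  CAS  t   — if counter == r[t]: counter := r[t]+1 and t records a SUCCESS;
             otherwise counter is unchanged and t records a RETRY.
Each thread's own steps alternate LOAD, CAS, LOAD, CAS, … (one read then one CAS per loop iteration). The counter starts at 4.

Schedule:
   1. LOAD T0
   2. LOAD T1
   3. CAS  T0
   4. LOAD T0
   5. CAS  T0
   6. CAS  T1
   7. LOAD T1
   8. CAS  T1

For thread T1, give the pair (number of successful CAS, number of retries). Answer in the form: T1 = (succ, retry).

T1 = (1, 1)

   1) LOAD T0:  M=4  r_T0=4
   2) LOAD T1:  M=4  r_T1=4
   3) CAS  T0:  M=5  r_T0=4 ✓
   4) LOAD T0:  M=5  r_T0=5
   5) CAS  T0:  M=6  r_T0=5 ✓
   6) CAS  T1:  M=6  r_T1=4 ✗
   7) LOAD T1:  M=6  r_T1=6
   8) CAS  T1:  M=7  r_T1=6 ✓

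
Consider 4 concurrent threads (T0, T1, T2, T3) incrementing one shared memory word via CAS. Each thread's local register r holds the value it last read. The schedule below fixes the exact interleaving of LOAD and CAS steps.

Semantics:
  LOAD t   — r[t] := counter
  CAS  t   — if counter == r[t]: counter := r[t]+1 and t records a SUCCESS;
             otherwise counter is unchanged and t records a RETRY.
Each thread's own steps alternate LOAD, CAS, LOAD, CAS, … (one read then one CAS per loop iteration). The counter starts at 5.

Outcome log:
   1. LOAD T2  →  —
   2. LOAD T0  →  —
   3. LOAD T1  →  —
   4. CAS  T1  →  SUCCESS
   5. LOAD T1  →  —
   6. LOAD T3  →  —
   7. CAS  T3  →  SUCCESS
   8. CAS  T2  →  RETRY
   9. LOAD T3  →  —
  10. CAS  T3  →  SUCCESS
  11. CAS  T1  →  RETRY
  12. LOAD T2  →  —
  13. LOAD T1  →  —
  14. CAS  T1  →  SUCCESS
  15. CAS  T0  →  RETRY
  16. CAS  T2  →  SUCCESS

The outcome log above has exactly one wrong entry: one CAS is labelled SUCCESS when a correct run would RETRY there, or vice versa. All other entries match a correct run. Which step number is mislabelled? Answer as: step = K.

step = 16

Correct run:
1. LOAD T2 → mem=5 r[T2]=5 [LOAD]
2. LOAD T0 → mem=5 r[T0]=5 [LOAD]
3. LOAD T1 → mem=5 r[T1]=5 [LOAD]
4. CAS T1 → mem=6 r[T1]=5 [OK]
5. LOAD T1 → mem=6 r[T1]=6 [LOAD]
6. LOAD T3 → mem=6 r[T3]=6 [LOAD]
7. CAS T3 → mem=7 r[T3]=6 [OK]
8. CAS T2 → mem=7 r[T2]=5 [RETRY]
9. LOAD T3 → mem=7 r[T3]=7 [LOAD]
10. CAS T3 → mem=8 r[T3]=7 [OK]
11. CAS T1 → mem=8 r[T1]=6 [RETRY]
12. LOAD T2 → mem=8 r[T2]=8 [LOAD]
13. LOAD T1 → mem=8 r[T1]=8 [LOAD]
14. CAS T1 → mem=9 r[T1]=8 [OK]
15. CAS T0 → mem=9 r[T0]=5 [RETRY]
16. CAS T2 → mem=9 r[T2]=8 [RETRY]
Mismatch at 16.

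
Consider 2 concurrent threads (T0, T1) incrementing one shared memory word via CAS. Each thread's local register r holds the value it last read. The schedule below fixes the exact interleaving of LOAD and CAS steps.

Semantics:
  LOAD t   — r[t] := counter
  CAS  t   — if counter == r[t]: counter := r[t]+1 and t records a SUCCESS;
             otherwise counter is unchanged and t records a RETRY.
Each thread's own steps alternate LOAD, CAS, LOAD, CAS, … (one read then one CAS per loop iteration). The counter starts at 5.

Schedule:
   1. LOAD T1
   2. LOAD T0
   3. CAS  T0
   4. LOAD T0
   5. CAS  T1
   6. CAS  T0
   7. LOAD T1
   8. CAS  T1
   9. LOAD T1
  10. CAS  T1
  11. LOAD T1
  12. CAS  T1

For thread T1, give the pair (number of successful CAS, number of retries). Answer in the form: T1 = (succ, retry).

T1 = (3, 1)

[1] T1.load  rd  (counter 5, T1.r 5)
[2] T0.load  rd  (counter 5, T0.r 5)
[3] T0.cas  hit  (counter 6, T0.r 5)
[4] T0.load  rd  (counter 6, T0.r 6)
[5] T1.cas  miss  (counter 6, T1.r 5)
[6] T0.cas  hit  (counter 7, T0.r 6)
[7] T1.load  rd  (counter 7, T1.r 7)
[8] T1.cas  hit  (counter 8, T1.r 7)
[9] T1.load  rd  (counter 8, T1.r 8)
[10] T1.cas  hit  (counter 9, T1.r 8)
[11] T1.load  rd  (counter 9, T1.r 9)
[12] T1.cas  hit  (counter 10, T1.r 9)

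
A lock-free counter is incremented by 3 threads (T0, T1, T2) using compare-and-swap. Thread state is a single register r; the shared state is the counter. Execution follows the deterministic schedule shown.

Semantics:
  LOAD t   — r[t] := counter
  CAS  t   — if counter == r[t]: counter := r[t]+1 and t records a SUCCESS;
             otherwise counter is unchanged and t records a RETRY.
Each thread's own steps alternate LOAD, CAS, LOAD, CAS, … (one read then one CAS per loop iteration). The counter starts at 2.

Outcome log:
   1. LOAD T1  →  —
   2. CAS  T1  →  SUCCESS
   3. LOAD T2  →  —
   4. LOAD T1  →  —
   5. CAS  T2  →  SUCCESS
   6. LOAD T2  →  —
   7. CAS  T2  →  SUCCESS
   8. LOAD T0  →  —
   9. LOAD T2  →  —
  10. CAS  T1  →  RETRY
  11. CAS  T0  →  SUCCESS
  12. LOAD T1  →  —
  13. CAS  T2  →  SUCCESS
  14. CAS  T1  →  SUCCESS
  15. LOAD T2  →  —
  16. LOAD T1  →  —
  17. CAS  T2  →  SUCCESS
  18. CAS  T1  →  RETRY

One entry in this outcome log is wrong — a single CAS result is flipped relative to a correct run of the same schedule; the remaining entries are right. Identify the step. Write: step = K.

Re-executing:
[1] T1.load  rd  (counter 2, T1.r 2)
[2] T1.cas  hit  (counter 3, T1.r 2)
[3] T2.load  rd  (counter 3, T2.r 3)
[4] T1.load  rd  (counter 3, T1.r 3)
[5] T2.cas  hit  (counter 4, T2.r 3)
[6] T2.load  rd  (counter 4, T2.r 4)
[7] T2.cas  hit  (counter 5, T2.r 4)
[8] T0.load  rd  (counter 5, T0.r 5)
[9] T2.load  rd  (counter 5, T2.r 5)
[10] T1.cas  miss  (counter 5, T1.r 3)
[11] T0.cas  hit  (counter 6, T0.r 5)
[12] T1.load  rd  (counter 6, T1.r 6)
[13] T2.cas  miss  (counter 6, T2.r 5)
[14] T1.cas  hit  (counter 7, T1.r 6)
[15] T2.load  rd  (counter 7, T2.r 7)
[16] T1.load  rd  (counter 7, T1.r 7)
[17] T2.cas  hit  (counter 8, T2.r 7)
[18] T1.cas  miss  (counter 8, T1.r 7)
Flip is step 13.

step = 13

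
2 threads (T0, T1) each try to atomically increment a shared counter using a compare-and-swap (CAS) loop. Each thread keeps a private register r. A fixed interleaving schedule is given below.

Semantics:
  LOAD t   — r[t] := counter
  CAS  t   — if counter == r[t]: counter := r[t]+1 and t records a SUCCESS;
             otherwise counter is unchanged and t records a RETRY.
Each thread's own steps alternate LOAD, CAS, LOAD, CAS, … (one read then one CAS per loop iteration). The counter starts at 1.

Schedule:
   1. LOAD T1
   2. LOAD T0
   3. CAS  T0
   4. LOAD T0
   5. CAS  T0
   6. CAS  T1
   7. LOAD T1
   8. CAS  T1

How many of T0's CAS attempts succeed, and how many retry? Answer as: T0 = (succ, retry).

T0 = (2, 0)

#1 T1 reads 1
#2 T0 reads 1
#3 T0 CAS(1→2) writes; counter now 2
#4 T0 reads 2
#5 T0 CAS(2→3) writes; counter now 3
#6 T1 CAS(1→2) fails; counter now 3
#7 T1 reads 3
#8 T1 CAS(3→4) writes; counter now 4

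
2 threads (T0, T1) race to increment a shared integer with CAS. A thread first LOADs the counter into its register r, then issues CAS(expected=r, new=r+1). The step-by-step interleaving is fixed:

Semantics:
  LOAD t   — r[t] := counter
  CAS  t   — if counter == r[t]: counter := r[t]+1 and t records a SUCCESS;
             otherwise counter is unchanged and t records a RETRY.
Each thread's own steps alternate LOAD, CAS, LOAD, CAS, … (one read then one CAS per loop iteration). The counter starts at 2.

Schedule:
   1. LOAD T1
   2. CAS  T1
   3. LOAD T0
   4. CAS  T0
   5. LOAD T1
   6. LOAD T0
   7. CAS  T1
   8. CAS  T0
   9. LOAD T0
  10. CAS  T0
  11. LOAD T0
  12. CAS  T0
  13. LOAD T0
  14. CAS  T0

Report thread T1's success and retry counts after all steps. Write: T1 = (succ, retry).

T1 = (2, 0)

#1 T1 reads 2
#2 T1 CAS(2→3) writes; counter now 3
#3 T0 reads 3
#4 T0 CAS(3→4) writes; counter now 4
#5 T1 reads 4
#6 T0 reads 4
#7 T1 CAS(4→5) writes; counter now 5
#8 T0 CAS(4→5) fails; counter now 5
#9 T0 reads 5
#10 T0 CAS(5→6) writes; counter now 6
#11 T0 reads 6
#12 T0 CAS(6→7) writes; counter now 7
#13 T0 reads 7
#14 T0 CAS(7→8) writes; counter now 8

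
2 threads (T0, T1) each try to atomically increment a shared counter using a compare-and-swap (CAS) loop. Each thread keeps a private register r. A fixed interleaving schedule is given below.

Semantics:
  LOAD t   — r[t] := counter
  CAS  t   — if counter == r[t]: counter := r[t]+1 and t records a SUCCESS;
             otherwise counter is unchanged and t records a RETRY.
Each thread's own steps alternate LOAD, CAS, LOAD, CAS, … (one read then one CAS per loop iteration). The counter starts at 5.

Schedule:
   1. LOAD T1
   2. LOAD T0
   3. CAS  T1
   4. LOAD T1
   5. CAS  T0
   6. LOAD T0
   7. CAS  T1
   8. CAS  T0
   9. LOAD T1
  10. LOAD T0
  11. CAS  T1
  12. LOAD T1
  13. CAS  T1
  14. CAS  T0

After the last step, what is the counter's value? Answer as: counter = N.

counter = 9

T1 LOAD — after: cnt=5, r=5 — load
T0 LOAD — after: cnt=5, r=5 — load
T1 CAS — after: cnt=6, r=5 — ok
T1 LOAD — after: cnt=6, r=6 — load
T0 CAS — after: cnt=6, r=5 — retry
T0 LOAD — after: cnt=6, r=6 — load
T1 CAS — after: cnt=7, r=6 — ok
T0 CAS — after: cnt=7, r=6 — retry
T1 LOAD — after: cnt=7, r=7 — load
T0 LOAD — after: cnt=7, r=7 — load
T1 CAS — after: cnt=8, r=7 — ok
T1 LOAD — after: cnt=8, r=8 — load
T1 CAS — after: cnt=9, r=8 — ok
T0 CAS — after: cnt=9, r=7 — retry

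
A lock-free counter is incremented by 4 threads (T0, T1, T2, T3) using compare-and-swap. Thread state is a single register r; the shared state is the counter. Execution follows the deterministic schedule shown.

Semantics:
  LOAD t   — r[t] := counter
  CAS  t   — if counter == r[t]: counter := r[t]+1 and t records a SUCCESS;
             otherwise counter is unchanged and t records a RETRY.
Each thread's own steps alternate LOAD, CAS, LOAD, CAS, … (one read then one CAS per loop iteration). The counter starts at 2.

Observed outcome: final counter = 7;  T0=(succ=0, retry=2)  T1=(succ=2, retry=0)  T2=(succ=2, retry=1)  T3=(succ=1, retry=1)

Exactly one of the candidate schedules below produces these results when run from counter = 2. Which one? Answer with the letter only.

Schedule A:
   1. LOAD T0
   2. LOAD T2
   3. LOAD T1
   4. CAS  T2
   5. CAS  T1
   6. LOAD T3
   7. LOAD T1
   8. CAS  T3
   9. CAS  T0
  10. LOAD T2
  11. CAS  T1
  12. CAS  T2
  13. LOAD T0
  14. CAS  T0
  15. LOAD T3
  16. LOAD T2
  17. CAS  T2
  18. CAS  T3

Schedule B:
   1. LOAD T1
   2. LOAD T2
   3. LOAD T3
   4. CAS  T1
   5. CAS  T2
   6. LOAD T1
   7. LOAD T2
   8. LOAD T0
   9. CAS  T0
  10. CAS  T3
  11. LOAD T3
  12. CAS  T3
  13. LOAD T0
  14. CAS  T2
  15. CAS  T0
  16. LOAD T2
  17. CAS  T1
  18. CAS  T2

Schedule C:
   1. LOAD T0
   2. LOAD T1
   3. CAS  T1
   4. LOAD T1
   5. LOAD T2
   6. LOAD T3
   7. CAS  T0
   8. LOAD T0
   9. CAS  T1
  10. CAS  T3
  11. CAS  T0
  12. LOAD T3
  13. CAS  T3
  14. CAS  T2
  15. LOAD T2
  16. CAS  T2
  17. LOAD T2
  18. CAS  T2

C

Run C:
step 1: T0 LOAD ⇒ load; ctr=2 reg=2
step 2: T1 LOAD ⇒ load; ctr=2 reg=2
step 3: T1 CAS ⇒ ok; ctr=3 reg=2
step 4: T1 LOAD ⇒ load; ctr=3 reg=3
step 5: T2 LOAD ⇒ load; ctr=3 reg=3
step 6: T3 LOAD ⇒ load; ctr=3 reg=3
step 7: T0 CAS ⇒ retry; ctr=3 reg=2
step 8: T0 LOAD ⇒ load; ctr=3 reg=3
step 9: T1 CAS ⇒ ok; ctr=4 reg=3
step 10: T3 CAS ⇒ retry; ctr=4 reg=3
step 11: T0 CAS ⇒ retry; ctr=4 reg=3
step 12: T3 LOAD ⇒ load; ctr=4 reg=4
step 13: T3 CAS ⇒ ok; ctr=5 reg=4
step 14: T2 CAS ⇒ retry; ctr=5 reg=3
step 15: T2 LOAD ⇒ load; ctr=5 reg=5
step 16: T2 CAS ⇒ ok; ctr=6 reg=5
step 17: T2 LOAD ⇒ load; ctr=6 reg=6
step 18: T2 CAS ⇒ ok; ctr=7 reg=6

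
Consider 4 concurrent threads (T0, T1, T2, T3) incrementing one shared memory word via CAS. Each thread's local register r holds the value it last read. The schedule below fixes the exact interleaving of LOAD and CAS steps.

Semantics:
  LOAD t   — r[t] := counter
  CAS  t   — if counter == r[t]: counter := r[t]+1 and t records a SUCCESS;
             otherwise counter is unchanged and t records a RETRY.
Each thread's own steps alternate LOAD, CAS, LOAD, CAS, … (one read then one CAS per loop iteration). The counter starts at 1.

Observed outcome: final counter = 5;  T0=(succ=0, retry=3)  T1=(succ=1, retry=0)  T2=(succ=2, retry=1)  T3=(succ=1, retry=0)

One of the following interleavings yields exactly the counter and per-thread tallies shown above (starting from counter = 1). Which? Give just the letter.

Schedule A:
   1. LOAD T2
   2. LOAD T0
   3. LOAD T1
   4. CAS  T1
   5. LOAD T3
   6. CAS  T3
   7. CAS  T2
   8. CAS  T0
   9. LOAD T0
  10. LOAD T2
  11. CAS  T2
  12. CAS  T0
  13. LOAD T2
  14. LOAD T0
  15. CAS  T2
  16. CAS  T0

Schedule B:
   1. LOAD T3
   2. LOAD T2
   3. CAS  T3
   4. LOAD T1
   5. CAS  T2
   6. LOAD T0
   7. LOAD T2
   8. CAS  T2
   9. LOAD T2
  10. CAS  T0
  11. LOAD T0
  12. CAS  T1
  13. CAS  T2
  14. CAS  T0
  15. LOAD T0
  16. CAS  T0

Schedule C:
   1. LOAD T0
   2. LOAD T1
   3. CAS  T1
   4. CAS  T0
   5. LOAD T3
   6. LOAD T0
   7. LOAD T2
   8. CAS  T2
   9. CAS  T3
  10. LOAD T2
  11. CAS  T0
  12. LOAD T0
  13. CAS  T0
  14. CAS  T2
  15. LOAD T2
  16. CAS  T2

Run A:
step 1: T2 LOAD ⇒ load; ctr=1 reg=1
step 2: T0 LOAD ⇒ load; ctr=1 reg=1
step 3: T1 LOAD ⇒ load; ctr=1 reg=1
step 4: T1 CAS ⇒ ok; ctr=2 reg=1
step 5: T3 LOAD ⇒ load; ctr=2 reg=2
step 6: T3 CAS ⇒ ok; ctr=3 reg=2
step 7: T2 CAS ⇒ retry; ctr=3 reg=1
step 8: T0 CAS ⇒ retry; ctr=3 reg=1
step 9: T0 LOAD ⇒ load; ctr=3 reg=3
step 10: T2 LOAD ⇒ load; ctr=3 reg=3
step 11: T2 CAS ⇒ ok; ctr=4 reg=3
step 12: T0 CAS ⇒ retry; ctr=4 reg=3
step 13: T2 LOAD ⇒ load; ctr=4 reg=4
step 14: T0 LOAD ⇒ load; ctr=4 reg=4
step 15: T2 CAS ⇒ ok; ctr=5 reg=4
step 16: T0 CAS ⇒ retry; ctr=5 reg=4

A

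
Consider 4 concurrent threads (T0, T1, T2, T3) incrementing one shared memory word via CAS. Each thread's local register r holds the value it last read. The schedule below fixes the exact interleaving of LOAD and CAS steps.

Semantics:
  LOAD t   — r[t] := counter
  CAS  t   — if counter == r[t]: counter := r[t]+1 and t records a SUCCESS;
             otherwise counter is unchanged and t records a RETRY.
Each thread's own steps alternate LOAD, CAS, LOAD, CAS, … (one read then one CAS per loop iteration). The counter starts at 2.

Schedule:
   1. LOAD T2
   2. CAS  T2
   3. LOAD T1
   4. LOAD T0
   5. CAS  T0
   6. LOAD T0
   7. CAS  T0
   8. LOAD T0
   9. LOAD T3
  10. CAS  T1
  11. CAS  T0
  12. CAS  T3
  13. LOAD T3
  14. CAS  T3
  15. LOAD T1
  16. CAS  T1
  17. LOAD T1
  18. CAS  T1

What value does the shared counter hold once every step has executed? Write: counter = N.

T2 LOAD — after: cnt=2, r=2 — load
T2 CAS — after: cnt=3, r=2 — ok
T1 LOAD — after: cnt=3, r=3 — load
T0 LOAD — after: cnt=3, r=3 — load
T0 CAS — after: cnt=4, r=3 — ok
T0 LOAD — after: cnt=4, r=4 — load
T0 CAS — after: cnt=5, r=4 — ok
T0 LOAD — after: cnt=5, r=5 — load
T3 LOAD — after: cnt=5, r=5 — load
T1 CAS — after: cnt=5, r=3 — retry
T0 CAS — after: cnt=6, r=5 — ok
T3 CAS — after: cnt=6, r=5 — retry
T3 LOAD — after: cnt=6, r=6 — load
T3 CAS — after: cnt=7, r=6 — ok
T1 LOAD — after: cnt=7, r=7 — load
T1 CAS — after: cnt=8, r=7 — ok
T1 LOAD — after: cnt=8, r=8 — load
T1 CAS — after: cnt=9, r=8 — ok

counter = 9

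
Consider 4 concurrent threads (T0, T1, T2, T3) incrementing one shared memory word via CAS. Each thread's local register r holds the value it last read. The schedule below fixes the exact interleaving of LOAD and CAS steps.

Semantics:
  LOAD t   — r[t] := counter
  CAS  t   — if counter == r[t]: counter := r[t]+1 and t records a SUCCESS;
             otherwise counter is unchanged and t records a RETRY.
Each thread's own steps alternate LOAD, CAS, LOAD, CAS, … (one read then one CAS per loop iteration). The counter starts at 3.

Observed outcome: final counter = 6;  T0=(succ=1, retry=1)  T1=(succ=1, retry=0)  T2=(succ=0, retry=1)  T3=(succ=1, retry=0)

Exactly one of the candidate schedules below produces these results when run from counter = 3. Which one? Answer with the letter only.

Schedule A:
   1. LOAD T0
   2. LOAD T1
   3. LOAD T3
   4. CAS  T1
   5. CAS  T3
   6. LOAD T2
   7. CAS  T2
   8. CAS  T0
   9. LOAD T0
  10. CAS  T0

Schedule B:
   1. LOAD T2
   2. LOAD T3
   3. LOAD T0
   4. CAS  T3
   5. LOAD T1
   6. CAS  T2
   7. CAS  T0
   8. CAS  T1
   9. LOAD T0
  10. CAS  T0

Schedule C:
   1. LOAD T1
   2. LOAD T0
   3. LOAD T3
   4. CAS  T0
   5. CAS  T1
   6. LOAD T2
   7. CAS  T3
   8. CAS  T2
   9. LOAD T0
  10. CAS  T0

B

Simulating candidate B:
T2 LOAD — after: cnt=3, r=3 — load
T3 LOAD — after: cnt=3, r=3 — load
T0 LOAD — after: cnt=3, r=3 — load
T3 CAS — after: cnt=4, r=3 — ok
T1 LOAD — after: cnt=4, r=4 — load
T2 CAS — after: cnt=4, r=3 — retry
T0 CAS — after: cnt=4, r=3 — retry
T1 CAS — after: cnt=5, r=4 — ok
T0 LOAD — after: cnt=5, r=5 — load
T0 CAS — after: cnt=6, r=5 — ok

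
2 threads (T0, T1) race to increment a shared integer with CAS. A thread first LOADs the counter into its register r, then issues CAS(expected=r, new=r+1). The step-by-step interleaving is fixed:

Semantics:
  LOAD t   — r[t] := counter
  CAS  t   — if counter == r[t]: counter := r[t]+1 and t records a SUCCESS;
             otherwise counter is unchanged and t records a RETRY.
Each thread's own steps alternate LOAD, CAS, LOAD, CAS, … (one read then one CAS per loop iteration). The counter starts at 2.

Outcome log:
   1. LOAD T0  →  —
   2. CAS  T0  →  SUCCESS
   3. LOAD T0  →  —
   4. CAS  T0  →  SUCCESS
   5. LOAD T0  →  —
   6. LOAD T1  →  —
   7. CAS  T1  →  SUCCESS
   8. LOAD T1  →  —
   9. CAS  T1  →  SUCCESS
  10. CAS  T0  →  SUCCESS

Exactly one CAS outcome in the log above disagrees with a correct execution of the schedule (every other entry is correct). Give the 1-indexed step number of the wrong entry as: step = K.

Correct run:
[1] T0.load  rd  (counter 2, T0.r 2)
[2] T0.cas  hit  (counter 3, T0.r 2)
[3] T0.load  rd  (counter 3, T0.r 3)
[4] T0.cas  hit  (counter 4, T0.r 3)
[5] T0.load  rd  (counter 4, T0.r 4)
[6] T1.load  rd  (counter 4, T1.r 4)
[7] T1.cas  hit  (counter 5, T1.r 4)
[8] T1.load  rd  (counter 5, T1.r 5)
[9] T1.cas  hit  (counter 6, T1.r 5)
[10] T0.cas  miss  (counter 6, T0.r 4)
Flip is step 10.

step = 10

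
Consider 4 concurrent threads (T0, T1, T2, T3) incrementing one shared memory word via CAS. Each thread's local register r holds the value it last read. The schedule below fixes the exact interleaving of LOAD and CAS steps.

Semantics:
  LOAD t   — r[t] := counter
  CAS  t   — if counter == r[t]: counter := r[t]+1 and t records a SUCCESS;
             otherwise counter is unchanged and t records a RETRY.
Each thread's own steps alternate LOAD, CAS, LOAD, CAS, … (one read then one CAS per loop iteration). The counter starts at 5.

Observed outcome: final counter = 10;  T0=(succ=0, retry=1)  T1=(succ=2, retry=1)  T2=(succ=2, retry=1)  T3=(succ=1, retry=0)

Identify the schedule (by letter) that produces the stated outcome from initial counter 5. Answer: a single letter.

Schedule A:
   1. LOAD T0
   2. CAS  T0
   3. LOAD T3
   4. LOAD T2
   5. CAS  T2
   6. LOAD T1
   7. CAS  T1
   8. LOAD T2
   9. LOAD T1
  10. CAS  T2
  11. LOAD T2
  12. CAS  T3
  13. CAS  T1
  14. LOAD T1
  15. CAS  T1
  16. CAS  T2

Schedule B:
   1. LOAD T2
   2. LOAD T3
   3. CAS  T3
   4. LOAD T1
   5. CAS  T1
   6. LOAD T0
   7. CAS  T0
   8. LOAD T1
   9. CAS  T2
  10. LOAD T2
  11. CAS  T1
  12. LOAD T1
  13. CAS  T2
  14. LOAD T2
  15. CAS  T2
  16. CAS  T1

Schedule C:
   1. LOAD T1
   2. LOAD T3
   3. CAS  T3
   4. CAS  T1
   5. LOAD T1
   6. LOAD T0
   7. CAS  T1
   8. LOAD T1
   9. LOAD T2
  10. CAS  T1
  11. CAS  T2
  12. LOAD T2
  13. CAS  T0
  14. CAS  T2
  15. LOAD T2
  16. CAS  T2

C

Run C:
   1) LOAD T1:  M=5  r_T1=5
   2) LOAD T3:  M=5  r_T3=5
   3) CAS  T3:  M=6  r_T3=5 ✓
   4) CAS  T1:  M=6  r_T1=5 ✗
   5) LOAD T1:  M=6  r_T1=6
   6) LOAD T0:  M=6  r_T0=6
   7) CAS  T1:  M=7  r_T1=6 ✓
   8) LOAD T1:  M=7  r_T1=7
   9) LOAD T2:  M=7  r_T2=7
  10) CAS  T1:  M=8  r_T1=7 ✓
  11) CAS  T2:  M=8  r_T2=7 ✗
  12) LOAD T2:  M=8  r_T2=8
  13) CAS  T0:  M=8  r_T0=6 ✗
  14) CAS  T2:  M=9  r_T2=8 ✓
  15) LOAD T2:  M=9  r_T2=9
  16) CAS  T2:  M=10  r_T2=9 ✓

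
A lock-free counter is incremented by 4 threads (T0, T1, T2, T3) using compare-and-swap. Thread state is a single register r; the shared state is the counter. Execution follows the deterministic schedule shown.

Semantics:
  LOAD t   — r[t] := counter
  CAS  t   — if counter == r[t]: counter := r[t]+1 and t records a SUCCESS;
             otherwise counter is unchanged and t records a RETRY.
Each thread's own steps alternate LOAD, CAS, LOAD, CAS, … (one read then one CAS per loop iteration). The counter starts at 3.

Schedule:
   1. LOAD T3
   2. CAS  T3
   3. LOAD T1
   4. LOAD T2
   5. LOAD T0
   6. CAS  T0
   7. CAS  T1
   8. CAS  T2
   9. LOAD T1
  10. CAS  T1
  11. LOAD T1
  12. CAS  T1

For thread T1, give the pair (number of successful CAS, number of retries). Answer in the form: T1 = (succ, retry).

T1 = (2, 1)

#1 T3 reads 3
#2 T3 CAS(3→4) writes; counter now 4
#3 T1 reads 4
#4 T2 reads 4
#5 T0 reads 4
#6 T0 CAS(4→5) writes; counter now 5
#7 T1 CAS(4→5) fails; counter now 5
#8 T2 CAS(4→5) fails; counter now 5
#9 T1 reads 5
#10 T1 CAS(5→6) writes; counter now 6
#11 T1 reads 6
#12 T1 CAS(6→7) writes; counter now 7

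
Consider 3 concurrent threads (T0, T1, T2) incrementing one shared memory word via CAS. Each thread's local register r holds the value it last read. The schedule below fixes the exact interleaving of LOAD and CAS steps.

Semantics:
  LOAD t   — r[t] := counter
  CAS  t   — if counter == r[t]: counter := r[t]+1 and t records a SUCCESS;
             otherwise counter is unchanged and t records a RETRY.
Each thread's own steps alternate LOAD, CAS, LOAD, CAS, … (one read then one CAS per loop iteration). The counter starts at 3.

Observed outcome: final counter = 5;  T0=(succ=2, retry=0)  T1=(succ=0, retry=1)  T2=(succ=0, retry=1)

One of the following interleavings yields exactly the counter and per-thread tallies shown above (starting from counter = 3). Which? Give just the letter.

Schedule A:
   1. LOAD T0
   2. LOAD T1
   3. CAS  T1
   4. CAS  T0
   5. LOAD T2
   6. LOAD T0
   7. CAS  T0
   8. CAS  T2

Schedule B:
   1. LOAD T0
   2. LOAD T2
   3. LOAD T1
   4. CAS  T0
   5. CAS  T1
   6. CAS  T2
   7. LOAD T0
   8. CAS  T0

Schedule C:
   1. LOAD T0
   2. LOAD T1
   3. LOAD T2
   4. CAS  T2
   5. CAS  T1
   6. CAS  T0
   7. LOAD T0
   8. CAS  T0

B

Run B:
T0 LOAD — after: cnt=3, r=3 — load
T2 LOAD — after: cnt=3, r=3 — load
T1 LOAD — after: cnt=3, r=3 — load
T0 CAS — after: cnt=4, r=3 — ok
T1 CAS — after: cnt=4, r=3 — retry
T2 CAS — after: cnt=4, r=3 — retry
T0 LOAD — after: cnt=4, r=4 — load
T0 CAS — after: cnt=5, r=4 — ok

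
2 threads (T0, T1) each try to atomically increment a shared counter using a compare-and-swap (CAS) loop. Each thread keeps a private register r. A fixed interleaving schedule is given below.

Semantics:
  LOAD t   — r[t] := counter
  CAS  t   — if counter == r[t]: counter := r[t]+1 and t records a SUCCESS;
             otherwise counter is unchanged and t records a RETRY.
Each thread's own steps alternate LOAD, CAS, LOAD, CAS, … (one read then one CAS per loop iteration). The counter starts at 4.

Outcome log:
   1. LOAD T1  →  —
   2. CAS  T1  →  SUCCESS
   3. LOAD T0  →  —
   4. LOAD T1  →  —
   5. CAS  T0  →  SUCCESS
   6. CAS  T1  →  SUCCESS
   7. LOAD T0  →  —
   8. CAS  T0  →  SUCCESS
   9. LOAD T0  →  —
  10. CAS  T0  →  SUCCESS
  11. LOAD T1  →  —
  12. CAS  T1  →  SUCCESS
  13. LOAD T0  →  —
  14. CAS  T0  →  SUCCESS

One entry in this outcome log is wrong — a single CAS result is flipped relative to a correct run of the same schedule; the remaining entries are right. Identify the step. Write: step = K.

Re-executing:
#1 T1 reads 4
#2 T1 CAS(4→5) writes; counter now 5
#3 T0 reads 5
#4 T1 reads 5
#5 T0 CAS(5→6) writes; counter now 6
#6 T1 CAS(5→6) fails; counter now 6
#7 T0 reads 6
#8 T0 CAS(6→7) writes; counter now 7
#9 T0 reads 7
#10 T0 CAS(7→8) writes; counter now 8
#11 T1 reads 8
#12 T1 CAS(8→9) writes; counter now 9
#13 T0 reads 9
#14 T0 CAS(9→10) writes; counter now 10
Log disagrees first at step 6.

step = 6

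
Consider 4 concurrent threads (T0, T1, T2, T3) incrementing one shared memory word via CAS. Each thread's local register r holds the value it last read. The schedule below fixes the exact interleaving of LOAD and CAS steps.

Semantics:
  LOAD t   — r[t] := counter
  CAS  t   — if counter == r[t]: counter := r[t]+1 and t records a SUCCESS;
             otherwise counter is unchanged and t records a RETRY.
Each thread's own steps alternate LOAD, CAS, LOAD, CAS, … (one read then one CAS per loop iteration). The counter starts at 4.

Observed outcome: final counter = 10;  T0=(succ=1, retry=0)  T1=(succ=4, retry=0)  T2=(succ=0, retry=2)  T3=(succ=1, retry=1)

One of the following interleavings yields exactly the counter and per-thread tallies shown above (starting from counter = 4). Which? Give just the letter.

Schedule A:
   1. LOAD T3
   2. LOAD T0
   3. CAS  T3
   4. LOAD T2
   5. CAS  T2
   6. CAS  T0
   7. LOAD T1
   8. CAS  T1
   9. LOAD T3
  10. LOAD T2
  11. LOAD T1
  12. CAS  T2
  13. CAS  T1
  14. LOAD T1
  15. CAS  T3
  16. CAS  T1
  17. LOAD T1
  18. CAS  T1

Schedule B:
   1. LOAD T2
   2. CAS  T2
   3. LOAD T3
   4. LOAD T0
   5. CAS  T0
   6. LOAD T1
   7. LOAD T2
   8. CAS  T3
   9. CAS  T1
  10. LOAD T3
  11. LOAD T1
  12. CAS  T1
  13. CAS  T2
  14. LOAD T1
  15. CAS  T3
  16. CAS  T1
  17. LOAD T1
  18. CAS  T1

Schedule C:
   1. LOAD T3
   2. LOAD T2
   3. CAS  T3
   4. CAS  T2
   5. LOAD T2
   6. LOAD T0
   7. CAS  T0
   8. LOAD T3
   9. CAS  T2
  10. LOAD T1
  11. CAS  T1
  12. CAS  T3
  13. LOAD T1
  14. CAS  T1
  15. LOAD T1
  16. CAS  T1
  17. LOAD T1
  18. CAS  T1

Simulating candidate C:
   1) LOAD T3:  M=4  r_T3=4
   2) LOAD T2:  M=4  r_T2=4
   3) CAS  T3:  M=5  r_T3=4 ✓
   4) CAS  T2:  M=5  r_T2=4 ✗
   5) LOAD T2:  M=5  r_T2=5
   6) LOAD T0:  M=5  r_T0=5
   7) CAS  T0:  M=6  r_T0=5 ✓
   8) LOAD T3:  M=6  r_T3=6
   9) CAS  T2:  M=6  r_T2=5 ✗
  10) LOAD T1:  M=6  r_T1=6
  11) CAS  T1:  M=7  r_T1=6 ✓
  12) CAS  T3:  M=7  r_T3=6 ✗
  13) LOAD T1:  M=7  r_T1=7
  14) CAS  T1:  M=8  r_T1=7 ✓
  15) LOAD T1:  M=8  r_T1=8
  16) CAS  T1:  M=9  r_T1=8 ✓
  17) LOAD T1:  M=9  r_T1=9
  18) CAS  T1:  M=10  r_T1=9 ✓

C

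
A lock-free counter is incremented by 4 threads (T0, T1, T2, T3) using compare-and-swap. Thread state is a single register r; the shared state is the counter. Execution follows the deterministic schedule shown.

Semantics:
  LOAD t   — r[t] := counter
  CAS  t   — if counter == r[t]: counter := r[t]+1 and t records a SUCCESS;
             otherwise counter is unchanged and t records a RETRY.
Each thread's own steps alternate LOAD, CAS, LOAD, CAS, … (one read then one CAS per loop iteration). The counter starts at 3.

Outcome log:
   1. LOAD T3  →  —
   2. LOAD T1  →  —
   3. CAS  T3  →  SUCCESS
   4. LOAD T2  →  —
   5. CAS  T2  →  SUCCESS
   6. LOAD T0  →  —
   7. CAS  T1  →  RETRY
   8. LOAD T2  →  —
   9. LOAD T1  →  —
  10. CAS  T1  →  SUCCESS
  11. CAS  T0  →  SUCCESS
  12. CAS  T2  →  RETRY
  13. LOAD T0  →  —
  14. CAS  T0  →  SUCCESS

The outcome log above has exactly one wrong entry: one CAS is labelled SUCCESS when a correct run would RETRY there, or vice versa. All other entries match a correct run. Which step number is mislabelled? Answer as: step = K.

step = 11

Correct run:
   1) LOAD T3:  M=3  r_T3=3
   2) LOAD T1:  M=3  r_T1=3
   3) CAS  T3:  M=4  r_T3=3 ✓
   4) LOAD T2:  M=4  r_T2=4
   5) CAS  T2:  M=5  r_T2=4 ✓
   6) LOAD T0:  M=5  r_T0=5
   7) CAS  T1:  M=5  r_T1=3 ✗
   8) LOAD T2:  M=5  r_T2=5
   9) LOAD T1:  M=5  r_T1=5
  10) CAS  T1:  M=6  r_T1=5 ✓
  11) CAS  T0:  M=6  r_T0=5 ✗
  12) CAS  T2:  M=6  r_T2=5 ✗
  13) LOAD T0:  M=6  r_T0=6
  14) CAS  T0:  M=7  r_T0=6 ✓
Mismatch at 11.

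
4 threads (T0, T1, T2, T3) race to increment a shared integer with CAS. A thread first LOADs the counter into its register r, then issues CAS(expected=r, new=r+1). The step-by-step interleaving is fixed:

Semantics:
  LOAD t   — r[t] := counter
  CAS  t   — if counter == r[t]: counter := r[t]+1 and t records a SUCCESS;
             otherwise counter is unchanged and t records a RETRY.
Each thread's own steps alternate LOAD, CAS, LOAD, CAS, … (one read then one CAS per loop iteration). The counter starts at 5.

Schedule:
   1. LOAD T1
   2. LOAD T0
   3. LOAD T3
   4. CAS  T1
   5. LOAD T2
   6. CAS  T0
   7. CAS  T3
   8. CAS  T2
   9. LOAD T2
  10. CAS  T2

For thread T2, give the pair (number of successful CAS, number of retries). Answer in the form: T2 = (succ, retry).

1. LOAD T1 → mem=5 r[T1]=5 [LOAD]
2. LOAD T0 → mem=5 r[T0]=5 [LOAD]
3. LOAD T3 → mem=5 r[T3]=5 [LOAD]
4. CAS T1 → mem=6 r[T1]=5 [OK]
5. LOAD T2 → mem=6 r[T2]=6 [LOAD]
6. CAS T0 → mem=6 r[T0]=5 [RETRY]
7. CAS T3 → mem=6 r[T3]=5 [RETRY]
8. CAS T2 → mem=7 r[T2]=6 [OK]
9. LOAD T2 → mem=7 r[T2]=7 [LOAD]
10. CAS T2 → mem=8 r[T2]=7 [OK]

T2 = (2, 0)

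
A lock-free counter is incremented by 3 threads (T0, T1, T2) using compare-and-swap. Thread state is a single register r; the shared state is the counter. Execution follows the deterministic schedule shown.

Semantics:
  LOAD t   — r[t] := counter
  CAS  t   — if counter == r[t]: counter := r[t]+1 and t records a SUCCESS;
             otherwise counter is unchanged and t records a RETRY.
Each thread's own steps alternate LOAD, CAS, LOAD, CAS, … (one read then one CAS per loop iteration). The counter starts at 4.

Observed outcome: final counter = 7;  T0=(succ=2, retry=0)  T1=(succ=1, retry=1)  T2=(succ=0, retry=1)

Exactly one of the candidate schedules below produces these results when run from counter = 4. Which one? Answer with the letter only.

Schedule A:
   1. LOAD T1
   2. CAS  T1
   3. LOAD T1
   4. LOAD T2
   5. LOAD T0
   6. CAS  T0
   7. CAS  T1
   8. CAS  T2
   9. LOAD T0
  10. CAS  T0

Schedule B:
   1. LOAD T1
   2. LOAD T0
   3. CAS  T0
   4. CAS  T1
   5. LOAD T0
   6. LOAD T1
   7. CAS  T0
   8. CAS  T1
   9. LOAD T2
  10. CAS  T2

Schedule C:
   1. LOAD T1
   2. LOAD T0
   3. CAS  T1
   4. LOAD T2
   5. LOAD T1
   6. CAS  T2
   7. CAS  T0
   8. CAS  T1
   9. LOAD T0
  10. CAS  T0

Tracing schedule A:
[1] T1.load  rd  (counter 4, T1.r 4)
[2] T1.cas  hit  (counter 5, T1.r 4)
[3] T1.load  rd  (counter 5, T1.r 5)
[4] T2.load  rd  (counter 5, T2.r 5)
[5] T0.load  rd  (counter 5, T0.r 5)
[6] T0.cas  hit  (counter 6, T0.r 5)
[7] T1.cas  miss  (counter 6, T1.r 5)
[8] T2.cas  miss  (counter 6, T2.r 5)
[9] T0.load  rd  (counter 6, T0.r 6)
[10] T0.cas  hit  (counter 7, T0.r 6)

A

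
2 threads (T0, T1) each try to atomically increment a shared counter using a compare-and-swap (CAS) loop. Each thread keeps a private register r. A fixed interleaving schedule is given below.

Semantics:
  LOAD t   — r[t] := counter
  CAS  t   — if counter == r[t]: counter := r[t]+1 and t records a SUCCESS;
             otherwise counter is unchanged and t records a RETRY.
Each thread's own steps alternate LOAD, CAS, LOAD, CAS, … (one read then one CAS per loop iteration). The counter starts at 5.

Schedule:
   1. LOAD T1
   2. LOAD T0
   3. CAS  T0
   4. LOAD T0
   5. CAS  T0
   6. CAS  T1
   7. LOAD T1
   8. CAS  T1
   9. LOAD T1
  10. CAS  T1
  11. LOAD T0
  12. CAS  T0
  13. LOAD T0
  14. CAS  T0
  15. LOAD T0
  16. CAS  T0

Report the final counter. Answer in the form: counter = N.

counter = 12

[1] T1.load  rd  (counter 5, T1.r 5)
[2] T0.load  rd  (counter 5, T0.r 5)
[3] T0.cas  hit  (counter 6, T0.r 5)
[4] T0.load  rd  (counter 6, T0.r 6)
[5] T0.cas  hit  (counter 7, T0.r 6)
[6] T1.cas  miss  (counter 7, T1.r 5)
[7] T1.load  rd  (counter 7, T1.r 7)
[8] T1.cas  hit  (counter 8, T1.r 7)
[9] T1.load  rd  (counter 8, T1.r 8)
[10] T1.cas  hit  (counter 9, T1.r 8)
[11] T0.load  rd  (counter 9, T0.r 9)
[12] T0.cas  hit  (counter 10, T0.r 9)
[13] T0.load  rd  (counter 10, T0.r 10)
[14] T0.cas  hit  (counter 11, T0.r 10)
[15] T0.load  rd  (counter 11, T0.r 11)
[16] T0.cas  hit  (counter 12, T0.r 11)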